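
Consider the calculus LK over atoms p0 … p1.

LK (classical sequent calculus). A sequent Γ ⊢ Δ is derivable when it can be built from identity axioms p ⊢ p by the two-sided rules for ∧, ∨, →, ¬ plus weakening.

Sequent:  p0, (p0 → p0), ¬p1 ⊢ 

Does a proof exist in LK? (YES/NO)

Truth-table refutation:
  v=00: Γ:[p0=F, (p0 → p0)=T, ¬p1=T] Δ:[] refutes=False
  v=01: Γ:[p0=F, (p0 → p0)=T, ¬p1=F] Δ:[] refutes=False
  v=10: Γ:[p0=T, (p0 → p0)=T, ¬p1=T] Δ:[] refutes=True  ← countermodel

Result: NO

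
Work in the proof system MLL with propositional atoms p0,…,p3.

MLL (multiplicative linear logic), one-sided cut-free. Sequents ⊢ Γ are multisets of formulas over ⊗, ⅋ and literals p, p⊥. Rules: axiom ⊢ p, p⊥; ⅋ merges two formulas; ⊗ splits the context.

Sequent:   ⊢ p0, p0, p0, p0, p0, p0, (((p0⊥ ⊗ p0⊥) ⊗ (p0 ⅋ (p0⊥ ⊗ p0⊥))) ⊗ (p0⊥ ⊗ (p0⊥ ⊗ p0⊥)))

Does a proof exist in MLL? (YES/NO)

Derivation (root first):
[⊗]  ⊢ p0, p0, p0, p0, p0, p0, (((p0⊥ ⊗ p0⊥) ⊗ (p0 ⅋ (p0⊥ ⊗ p0⊥))) ⊗ (p0⊥ ⊗ (p0⊥ ⊗ p0⊥)))
  [⊗]  ⊢ p0, p0, p0, ((p0⊥ ⊗ p0⊥) ⊗ (p0 ⅋ (p0⊥ ⊗ p0⊥)))
    [⊗]  ⊢ p0, p0, (p0⊥ ⊗ p0⊥)
      [Ax]  ⊢ p0, p0⊥
      [Ax]  ⊢ p0, p0⊥
    [⅋]  ⊢ p0, (p0 ⅋ (p0⊥ ⊗ p0⊥))
      [⊗]  ⊢ p0, p0, (p0⊥ ⊗ p0⊥)
        [Ax]  ⊢ p0, p0⊥
        [Ax]  ⊢ p0, p0⊥
  [⊗]  ⊢ p0, p0, p0, (p0⊥ ⊗ (p0⊥ ⊗ p0⊥))
    [Ax]  ⊢ p0, p0⊥
    [⊗]  ⊢ p0, p0, (p0⊥ ⊗ p0⊥)
      [Ax]  ⊢ p0, p0⊥
      [Ax]  ⊢ p0, p0⊥

Result: YES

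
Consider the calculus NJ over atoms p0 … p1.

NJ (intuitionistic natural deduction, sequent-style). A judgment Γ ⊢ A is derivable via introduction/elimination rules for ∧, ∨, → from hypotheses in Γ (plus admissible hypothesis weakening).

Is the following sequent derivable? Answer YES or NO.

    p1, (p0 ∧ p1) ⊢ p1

Derivation trace:
[→E] p1, (p0 ∧ p1) ⊢ p1
  [→I]  ⊢ (p1 → p1)
    [Ax] p1 ⊢ p1
  [Wk] p1, (p0 ∧ p1) ⊢ p1
    [Ax] p1 ⊢ p1

Result: YES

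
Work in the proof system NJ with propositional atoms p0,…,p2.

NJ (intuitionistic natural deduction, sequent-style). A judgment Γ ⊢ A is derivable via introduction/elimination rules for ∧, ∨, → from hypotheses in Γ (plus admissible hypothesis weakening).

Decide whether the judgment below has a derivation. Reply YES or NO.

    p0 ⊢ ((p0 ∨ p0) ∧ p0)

Derivation (root first):
[∧I] p0 ⊢ ((p0 ∨ p0) ∧ p0)
  [∨I₁] p0 ⊢ (p0 ∨ p0)
    [Ax] p0 ⊢ p0
  [Ax] p0 ⊢ p0

Result: YES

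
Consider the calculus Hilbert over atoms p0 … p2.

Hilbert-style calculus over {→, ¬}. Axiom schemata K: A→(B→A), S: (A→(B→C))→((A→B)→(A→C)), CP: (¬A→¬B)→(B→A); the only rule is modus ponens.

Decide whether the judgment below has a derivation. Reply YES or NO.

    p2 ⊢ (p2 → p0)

Search for a countermodel by truth-table:
  v=000: Γ:[p2=F] Δ:[(p2 → p0)=T] refutes=False
  v=001: Γ:[p2=T] Δ:[(p2 → p0)=F] refutes=True  ← countermodel

Result: NO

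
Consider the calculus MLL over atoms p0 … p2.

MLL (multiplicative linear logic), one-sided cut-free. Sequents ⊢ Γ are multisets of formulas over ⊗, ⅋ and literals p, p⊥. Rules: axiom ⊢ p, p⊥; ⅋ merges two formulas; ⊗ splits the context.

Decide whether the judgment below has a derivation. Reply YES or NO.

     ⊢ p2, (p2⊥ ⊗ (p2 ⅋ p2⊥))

Proof tree:
[⊗]  ⊢ p2, (p2⊥ ⊗ (p2 ⅋ p2⊥))
  [Ax]  ⊢ p2, p2⊥
  [⅋]  ⊢ (p2 ⅋ p2⊥)
    [Ax]  ⊢ p2, p2⊥

Result: YES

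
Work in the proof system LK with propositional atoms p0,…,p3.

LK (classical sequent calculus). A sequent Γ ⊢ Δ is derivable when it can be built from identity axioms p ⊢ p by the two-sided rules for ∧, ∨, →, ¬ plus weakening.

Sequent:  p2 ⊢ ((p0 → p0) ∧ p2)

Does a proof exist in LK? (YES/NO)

Derivation (root first):
[∧R] p2 ⊢ ((p0 → p0) ∧ p2)
  [→R]  ⊢ (p0 → p0)
    [Ax] p0 ⊢ p0
  [Ax] p2 ⊢ p2

Result: YES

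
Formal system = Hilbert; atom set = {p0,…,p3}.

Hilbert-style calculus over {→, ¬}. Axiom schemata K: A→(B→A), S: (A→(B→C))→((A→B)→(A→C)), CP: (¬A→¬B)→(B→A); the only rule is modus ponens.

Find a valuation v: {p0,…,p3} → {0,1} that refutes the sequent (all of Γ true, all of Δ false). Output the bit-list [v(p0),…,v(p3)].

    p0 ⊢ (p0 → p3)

Enumerate valuations to refute Γ ⊢ Δ:
  v=0000: Γ:[p0=F] Δ:[(p0 → p3)=T] refutes=False
  v=0001: Γ:[p0=F] Δ:[(p0 → p3)=T] refutes=False
  v=0010: Γ:[p0=F] Δ:[(p0 → p3)=T] refutes=False
  v=0011: Γ:[p0=F] Δ:[(p0 → p3)=T] refutes=False
  v=0100: Γ:[p0=F] Δ:[(p0 → p3)=T] refutes=False
  v=0101: Γ:[p0=F] Δ:[(p0 → p3)=T] refutes=False
  v=0110: Γ:[p0=F] Δ:[(p0 → p3)=T] refutes=False
  v=0111: Γ:[p0=F] Δ:[(p0 → p3)=T] refutes=False
  v=1000: Γ:[p0=T] Δ:[(p0 → p3)=F] refutes=True  ← countermodel

Result: [1, 0, 0, 0]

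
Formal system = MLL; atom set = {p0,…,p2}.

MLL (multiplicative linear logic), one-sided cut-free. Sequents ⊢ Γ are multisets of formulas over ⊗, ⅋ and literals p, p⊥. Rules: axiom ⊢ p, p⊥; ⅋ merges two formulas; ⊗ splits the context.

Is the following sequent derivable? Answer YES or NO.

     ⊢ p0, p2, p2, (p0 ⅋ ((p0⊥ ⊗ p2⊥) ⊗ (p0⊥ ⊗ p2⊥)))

Derivation trace:
[⅋]  ⊢ p0, p2, p2, (p0 ⅋ ((p0⊥ ⊗ p2⊥) ⊗ (p0⊥ ⊗ p2⊥)))
  [⊗]  ⊢ p0, p2, p0, p2, ((p0⊥ ⊗ p2⊥) ⊗ (p0⊥ ⊗ p2⊥))
    [⊗]  ⊢ p0, p2, (p0⊥ ⊗ p2⊥)
      [Ax]  ⊢ p0, p0⊥
      [Ax]  ⊢ p2, p2⊥
    [⊗]  ⊢ p0, p2, (p0⊥ ⊗ p2⊥)
      [Ax]  ⊢ p0, p0⊥
      [Ax]  ⊢ p2, p2⊥

Result: YES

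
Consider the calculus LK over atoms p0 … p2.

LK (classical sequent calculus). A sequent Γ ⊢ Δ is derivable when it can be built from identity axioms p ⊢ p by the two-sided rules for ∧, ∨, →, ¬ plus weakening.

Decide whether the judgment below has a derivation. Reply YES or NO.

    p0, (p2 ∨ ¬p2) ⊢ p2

Enumerate valuations to refute Γ ⊢ Δ:
  v=000: Γ:[p0=F, (p2 ∨ ¬p2)=T] Δ:[p2=F] refutes=False
  v=001: Γ:[p0=F, (p2 ∨ ¬p2)=T] Δ:[p2=T] refutes=False
  v=010: Γ:[p0=F, (p2 ∨ ¬p2)=T] Δ:[p2=F] refutes=False
  v=011: Γ:[p0=F, (p2 ∨ ¬p2)=T] Δ:[p2=T] refutes=False
  v=100: Γ:[p0=T, (p2 ∨ ¬p2)=T] Δ:[p2=F] refutes=True  ← countermodel

Result: NO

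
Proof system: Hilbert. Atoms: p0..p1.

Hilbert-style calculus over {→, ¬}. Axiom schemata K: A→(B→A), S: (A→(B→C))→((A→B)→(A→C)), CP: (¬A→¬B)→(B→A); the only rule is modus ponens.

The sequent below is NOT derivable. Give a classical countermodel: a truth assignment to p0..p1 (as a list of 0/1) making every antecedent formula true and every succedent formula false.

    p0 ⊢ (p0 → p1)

Enumerate valuations to refute Γ ⊢ Δ:
  v=00: Γ:[p0=F] Δ:[(p0 → p1)=T] refutes=False
  v=01: Γ:[p0=F] Δ:[(p0 → p1)=T] refutes=False
  v=10: Γ:[p0=T] Δ:[(p0 → p1)=F] refutes=True  ← countermodel

Result: [1, 0]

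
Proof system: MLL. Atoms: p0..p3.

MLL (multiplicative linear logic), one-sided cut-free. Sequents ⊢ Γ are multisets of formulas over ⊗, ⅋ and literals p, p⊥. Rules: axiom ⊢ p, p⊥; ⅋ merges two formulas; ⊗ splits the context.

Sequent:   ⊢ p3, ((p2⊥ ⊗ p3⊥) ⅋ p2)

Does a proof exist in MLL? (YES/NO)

Derivation trace:
[⅋]  ⊢ p3, ((p2⊥ ⊗ p3⊥) ⅋ p2)
  [⊗]  ⊢ p2, p3, (p2⊥ ⊗ p3⊥)
    [Ax]  ⊢ p2, p2⊥
    [Ax]  ⊢ p3, p3⊥

Result: YES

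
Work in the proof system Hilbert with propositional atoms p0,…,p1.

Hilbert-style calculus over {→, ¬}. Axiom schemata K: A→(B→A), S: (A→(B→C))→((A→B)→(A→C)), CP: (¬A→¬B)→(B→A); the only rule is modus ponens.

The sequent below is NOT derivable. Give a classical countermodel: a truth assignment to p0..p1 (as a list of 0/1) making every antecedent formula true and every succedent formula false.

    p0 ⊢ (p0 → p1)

Truth-table refutation:
  v=00: Γ:[p0=F] Δ:[(p0 → p1)=T] refutes=False
  v=01: Γ:[p0=F] Δ:[(p0 → p1)=T] refutes=False
  v=10: Γ:[p0=T] Δ:[(p0 → p1)=F] refutes=True  ← countermodel

Result: [1, 0]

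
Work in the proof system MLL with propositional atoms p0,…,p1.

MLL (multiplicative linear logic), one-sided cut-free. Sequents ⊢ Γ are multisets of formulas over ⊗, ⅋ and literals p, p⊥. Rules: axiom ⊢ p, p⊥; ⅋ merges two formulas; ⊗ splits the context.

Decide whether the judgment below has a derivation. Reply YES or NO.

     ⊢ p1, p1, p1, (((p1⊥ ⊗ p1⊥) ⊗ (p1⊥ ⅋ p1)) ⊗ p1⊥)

Proof tree:
[⊗]  ⊢ p1, p1, p1, (((p1⊥ ⊗ p1⊥) ⊗ (p1⊥ ⅋ p1)) ⊗ p1⊥)
  [⊗]  ⊢ p1, p1, ((p1⊥ ⊗ p1⊥) ⊗ (p1⊥ ⅋ p1))
    [⊗]  ⊢ p1, p1, (p1⊥ ⊗ p1⊥)
      [Ax]  ⊢ p1, p1⊥
      [Ax]  ⊢ p1, p1⊥
    [⅋]  ⊢ (p1⊥ ⅋ p1)
      [Ax]  ⊢ p1, p1⊥
  [Ax]  ⊢ p1, p1⊥

Result: YES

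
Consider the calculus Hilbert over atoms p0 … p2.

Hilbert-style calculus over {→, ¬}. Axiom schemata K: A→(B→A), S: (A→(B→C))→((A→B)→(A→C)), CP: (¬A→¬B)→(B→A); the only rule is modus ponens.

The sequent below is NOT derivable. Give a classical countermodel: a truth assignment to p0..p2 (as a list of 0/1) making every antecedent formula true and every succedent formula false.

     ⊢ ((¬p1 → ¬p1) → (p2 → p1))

Search for a countermodel by truth-table:
  v=000: Γ:[] Δ:[((¬p1 → ¬p1) → (p2 → p1))=T] refutes=False
  v=001: Γ:[] Δ:[((¬p1 → ¬p1) → (p2 → p1))=F] refutes=True  ← countermodel

Result: [0, 0, 1]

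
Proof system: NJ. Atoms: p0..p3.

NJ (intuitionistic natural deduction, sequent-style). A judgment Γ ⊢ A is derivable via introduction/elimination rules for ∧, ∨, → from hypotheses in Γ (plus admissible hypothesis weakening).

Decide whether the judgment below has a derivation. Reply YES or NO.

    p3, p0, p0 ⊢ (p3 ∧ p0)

Proof tree:
[Wk] p3, p0, p0 ⊢ (p3 ∧ p0)
  [∧I] p3, p0 ⊢ (p3 ∧ p0)
    [Ax] p3 ⊢ p3
    [Ax] p0 ⊢ p0

Result: YES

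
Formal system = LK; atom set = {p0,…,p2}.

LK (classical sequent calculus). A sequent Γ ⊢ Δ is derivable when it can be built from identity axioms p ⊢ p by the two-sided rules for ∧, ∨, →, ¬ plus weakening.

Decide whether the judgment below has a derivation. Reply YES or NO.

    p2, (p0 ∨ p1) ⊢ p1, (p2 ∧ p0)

Derivation trace:
[∧R] p2, (p0 ∨ p1) ⊢ p1, (p2 ∧ p0)
  [Ax] p2 ⊢ p2
  [∨L] (p0 ∨ p1) ⊢ p1, p0
    [Ax] p0 ⊢ p0
    [Ax] p1 ⊢ p1

Result: YES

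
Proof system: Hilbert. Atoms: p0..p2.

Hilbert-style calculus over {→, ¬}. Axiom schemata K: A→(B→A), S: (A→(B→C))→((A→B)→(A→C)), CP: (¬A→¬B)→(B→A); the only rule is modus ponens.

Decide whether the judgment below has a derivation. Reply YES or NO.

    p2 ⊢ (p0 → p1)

Truth-table refutation:
  v=000: Γ:[p2=F] Δ:[(p0 → p1)=T] refutes=False
  v=001: Γ:[p2=T] Δ:[(p0 → p1)=T] refutes=False
  v=010: Γ:[p2=F] Δ:[(p0 → p1)=T] refutes=False
  v=011: Γ:[p2=T] Δ:[(p0 → p1)=T] refutes=False
  v=100: Γ:[p2=F] Δ:[(p0 → p1)=F] refutes=False
  v=101: Γ:[p2=T] Δ:[(p0 → p1)=F] refutes=True  ← countermodel

Result: NO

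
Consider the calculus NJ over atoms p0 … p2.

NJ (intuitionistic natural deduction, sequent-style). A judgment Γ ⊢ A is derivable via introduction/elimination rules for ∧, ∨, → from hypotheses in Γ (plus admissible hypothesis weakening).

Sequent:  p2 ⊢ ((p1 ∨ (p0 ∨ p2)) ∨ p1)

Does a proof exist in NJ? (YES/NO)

Derivation trace:
[∨I₁] p2 ⊢ ((p1 ∨ (p0 ∨ p2)) ∨ p1)
  [∨I₂] p2 ⊢ (p1 ∨ (p0 ∨ p2))
    [∨I₂] p2 ⊢ (p0 ∨ p2)
      [Ax] p2 ⊢ p2

Result: YES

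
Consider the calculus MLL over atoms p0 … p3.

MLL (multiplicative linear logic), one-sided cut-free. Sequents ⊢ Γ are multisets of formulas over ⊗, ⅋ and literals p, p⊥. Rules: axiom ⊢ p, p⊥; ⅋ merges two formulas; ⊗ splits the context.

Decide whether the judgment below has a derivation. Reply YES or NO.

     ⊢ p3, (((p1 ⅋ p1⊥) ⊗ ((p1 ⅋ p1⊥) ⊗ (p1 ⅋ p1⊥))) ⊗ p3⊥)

Derivation (root first):
[⊗]  ⊢ p3, (((p1 ⅋ p1⊥) ⊗ ((p1 ⅋ p1⊥) ⊗ (p1 ⅋ p1⊥))) ⊗ p3⊥)
  [⊗]  ⊢ ((p1 ⅋ p1⊥) ⊗ ((p1 ⅋ p1⊥) ⊗ (p1 ⅋ p1⊥)))
    [⅋]  ⊢ (p1 ⅋ p1⊥)
      [Ax]  ⊢ p1, p1⊥
    [⊗]  ⊢ ((p1 ⅋ p1⊥) ⊗ (p1 ⅋ p1⊥))
      [⅋]  ⊢ (p1 ⅋ p1⊥)
        [Ax]  ⊢ p1, p1⊥
      [⅋]  ⊢ (p1 ⅋ p1⊥)
        [Ax]  ⊢ p1, p1⊥
  [Ax]  ⊢ p3, p3⊥

Result: YES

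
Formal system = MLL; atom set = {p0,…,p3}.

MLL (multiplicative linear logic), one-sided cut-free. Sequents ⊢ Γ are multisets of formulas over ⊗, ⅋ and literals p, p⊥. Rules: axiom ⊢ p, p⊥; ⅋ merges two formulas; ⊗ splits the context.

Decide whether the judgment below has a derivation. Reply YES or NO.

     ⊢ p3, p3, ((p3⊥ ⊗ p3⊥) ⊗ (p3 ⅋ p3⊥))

Proof tree:
[⊗]  ⊢ p3, p3, ((p3⊥ ⊗ p3⊥) ⊗ (p3 ⅋ p3⊥))
  [⊗]  ⊢ p3, p3, (p3⊥ ⊗ p3⊥)
    [Ax]  ⊢ p3, p3⊥
    [Ax]  ⊢ p3, p3⊥
  [⅋]  ⊢ (p3 ⅋ p3⊥)
    [Ax]  ⊢ p3, p3⊥

Result: YES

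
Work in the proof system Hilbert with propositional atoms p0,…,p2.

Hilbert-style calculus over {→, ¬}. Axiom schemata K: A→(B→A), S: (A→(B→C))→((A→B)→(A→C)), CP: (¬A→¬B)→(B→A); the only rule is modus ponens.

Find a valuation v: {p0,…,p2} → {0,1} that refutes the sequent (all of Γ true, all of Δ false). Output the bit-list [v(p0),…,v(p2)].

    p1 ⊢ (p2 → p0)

Enumerate valuations to refute Γ ⊢ Δ:
  v=000: Γ:[p1=F] Δ:[(p2 → p0)=T] refutes=False
  v=001: Γ:[p1=F] Δ:[(p2 → p0)=F] refutes=False
  v=010: Γ:[p1=T] Δ:[(p2 → p0)=T] refutes=False
  v=011: Γ:[p1=T] Δ:[(p2 → p0)=F] refutes=True  ← countermodel

Result: [0, 1, 1]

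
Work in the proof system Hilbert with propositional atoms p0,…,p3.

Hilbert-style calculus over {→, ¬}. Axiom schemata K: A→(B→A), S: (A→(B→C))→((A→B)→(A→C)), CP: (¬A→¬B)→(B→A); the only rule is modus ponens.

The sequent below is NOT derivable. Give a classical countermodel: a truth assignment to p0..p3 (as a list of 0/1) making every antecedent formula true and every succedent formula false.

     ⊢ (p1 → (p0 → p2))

Truth-table refutation:
  v=0000: Γ:[] Δ:[(p1 → (p0 → p2))=T] refutes=False
  v=0001: Γ:[] Δ:[(p1 → (p0 → p2))=T] refutes=False
  v=0010: Γ:[] Δ:[(p1 → (p0 → p2))=T] refutes=False
  v=0011: Γ:[] Δ:[(p1 → (p0 → p2))=T] refutes=False
  v=0100: Γ:[] Δ:[(p1 → (p0 → p2))=T] refutes=False
  v=0101: Γ:[] Δ:[(p1 → (p0 → p2))=T] refutes=False
  v=0110: Γ:[] Δ:[(p1 → (p0 → p2))=T] refutes=False
  v=0111: Γ:[] Δ:[(p1 → (p0 → p2))=T] refutes=False
  v=1000: Γ:[] Δ:[(p1 → (p0 → p2))=T] refutes=False
  v=1001: Γ:[] Δ:[(p1 → (p0 → p2))=T] refutes=False
  v=1010: Γ:[] Δ:[(p1 → (p0 → p2))=T] refutes=False
  v=1011: Γ:[] Δ:[(p1 → (p0 → p2))=T] refutes=False
  v=1100: Γ:[] Δ:[(p1 → (p0 → p2))=F] refutes=True  ← countermodel

Result: [1, 1, 0, 0]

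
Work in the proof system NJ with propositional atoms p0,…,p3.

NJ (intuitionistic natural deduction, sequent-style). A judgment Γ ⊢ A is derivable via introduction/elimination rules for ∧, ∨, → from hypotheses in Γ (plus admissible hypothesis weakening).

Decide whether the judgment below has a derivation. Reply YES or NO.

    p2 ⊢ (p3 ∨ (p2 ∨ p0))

Proof tree:
[∨I₂] p2 ⊢ (p3 ∨ (p2 ∨ p0))
  [∨I₁] p2 ⊢ (p2 ∨ p0)
    [Ax] p2 ⊢ p2

Result: YES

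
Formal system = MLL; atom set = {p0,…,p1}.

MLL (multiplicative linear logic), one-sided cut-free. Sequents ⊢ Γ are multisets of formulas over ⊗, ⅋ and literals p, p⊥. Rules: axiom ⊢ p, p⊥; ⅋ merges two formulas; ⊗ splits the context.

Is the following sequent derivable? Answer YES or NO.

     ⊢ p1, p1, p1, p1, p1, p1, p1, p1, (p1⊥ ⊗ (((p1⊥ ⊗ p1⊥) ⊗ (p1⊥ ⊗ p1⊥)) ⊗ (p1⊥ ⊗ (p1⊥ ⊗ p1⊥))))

Derivation (root first):
[⊗]  ⊢ p1, p1, p1, p1, p1, p1, p1, p1, (p1⊥ ⊗ (((p1⊥ ⊗ p1⊥) ⊗ (p1⊥ ⊗ p1⊥)) ⊗ (p1⊥ ⊗ (p1⊥ ⊗ p1⊥))))
  [Ax]  ⊢ p1, p1⊥
  [⊗]  ⊢ p1, p1, p1, p1, p1, p1, p1, (((p1⊥ ⊗ p1⊥) ⊗ (p1⊥ ⊗ p1⊥)) ⊗ (p1⊥ ⊗ (p1⊥ ⊗ p1⊥)))
    [⊗]  ⊢ p1, p1, p1, p1, ((p1⊥ ⊗ p1⊥) ⊗ (p1⊥ ⊗ p1⊥))
      [⊗]  ⊢ p1, p1, (p1⊥ ⊗ p1⊥)
        [Ax]  ⊢ p1, p1⊥
        [Ax]  ⊢ p1, p1⊥
      [⊗]  ⊢ p1, p1, (p1⊥ ⊗ p1⊥)
        [Ax]  ⊢ p1, p1⊥
        [Ax]  ⊢ p1, p1⊥
    [⊗]  ⊢ p1, p1, p1, (p1⊥ ⊗ (p1⊥ ⊗ p1⊥))
      [Ax]  ⊢ p1, p1⊥
      [⊗]  ⊢ p1, p1, (p1⊥ ⊗ p1⊥)
        [Ax]  ⊢ p1, p1⊥
        [Ax]  ⊢ p1, p1⊥

Result: YES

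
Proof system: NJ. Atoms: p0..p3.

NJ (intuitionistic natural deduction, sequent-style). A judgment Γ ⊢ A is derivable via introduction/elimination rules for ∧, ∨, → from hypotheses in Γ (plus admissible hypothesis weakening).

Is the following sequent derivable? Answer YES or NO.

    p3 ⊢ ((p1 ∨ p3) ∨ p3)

Derivation (root first):
[∨I₁] p3 ⊢ ((p1 ∨ p3) ∨ p3)
  [∨I₂] p3 ⊢ (p1 ∨ p3)
    [Ax] p3 ⊢ p3

Result: YES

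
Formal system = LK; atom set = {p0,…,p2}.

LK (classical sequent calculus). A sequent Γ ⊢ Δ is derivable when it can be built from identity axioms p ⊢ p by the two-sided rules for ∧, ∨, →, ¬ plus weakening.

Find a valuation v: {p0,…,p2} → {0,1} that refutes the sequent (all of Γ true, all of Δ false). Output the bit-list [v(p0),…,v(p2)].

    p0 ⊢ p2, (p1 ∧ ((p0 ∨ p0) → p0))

Search for a countermodel by truth-table:
  v=000: Γ:[p0=F] Δ:[p2=F, (p1 ∧ ((p0 ∨ p0) → p0))=F] refutes=False
  v=001: Γ:[p0=F] Δ:[p2=T, (p1 ∧ ((p0 ∨ p0) → p0))=F] refutes=False
  v=010: Γ:[p0=F] Δ:[p2=F, (p1 ∧ ((p0 ∨ p0) → p0))=T] refutes=False
  v=011: Γ:[p0=F] Δ:[p2=T, (p1 ∧ ((p0 ∨ p0) → p0))=T] refutes=False
  v=100: Γ:[p0=T] Δ:[p2=F, (p1 ∧ ((p0 ∨ p0) → p0))=F] refutes=True  ← countermodel

Result: [1, 0, 0]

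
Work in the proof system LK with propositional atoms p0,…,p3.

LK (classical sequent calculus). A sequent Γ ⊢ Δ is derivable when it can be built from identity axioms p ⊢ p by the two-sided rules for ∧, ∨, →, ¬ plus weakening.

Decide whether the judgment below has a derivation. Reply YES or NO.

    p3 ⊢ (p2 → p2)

Derivation (root first):
[→R] p3 ⊢ (p2 → p2)
  [WL] p2, p3 ⊢ p2
    [Ax] p2 ⊢ p2

Result: YES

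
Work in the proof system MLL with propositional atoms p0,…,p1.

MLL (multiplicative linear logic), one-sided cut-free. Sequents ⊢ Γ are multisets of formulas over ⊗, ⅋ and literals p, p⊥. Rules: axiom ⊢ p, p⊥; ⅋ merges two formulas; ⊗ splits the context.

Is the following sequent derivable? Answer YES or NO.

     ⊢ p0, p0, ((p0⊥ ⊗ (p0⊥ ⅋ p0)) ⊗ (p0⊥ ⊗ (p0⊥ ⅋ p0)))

Proof tree:
[⊗]  ⊢ p0, p0, ((p0⊥ ⊗ (p0⊥ ⅋ p0)) ⊗ (p0⊥ ⊗ (p0⊥ ⅋ p0)))
  [⊗]  ⊢ p0, (p0⊥ ⊗ (p0⊥ ⅋ p0))
    [Ax]  ⊢ p0, p0⊥
    [⅋]  ⊢ (p0⊥ ⅋ p0)
      [Ax]  ⊢ p0, p0⊥
  [⊗]  ⊢ p0, (p0⊥ ⊗ (p0⊥ ⅋ p0))
    [Ax]  ⊢ p0, p0⊥
    [⅋]  ⊢ (p0⊥ ⅋ p0)
      [Ax]  ⊢ p0, p0⊥

Result: YES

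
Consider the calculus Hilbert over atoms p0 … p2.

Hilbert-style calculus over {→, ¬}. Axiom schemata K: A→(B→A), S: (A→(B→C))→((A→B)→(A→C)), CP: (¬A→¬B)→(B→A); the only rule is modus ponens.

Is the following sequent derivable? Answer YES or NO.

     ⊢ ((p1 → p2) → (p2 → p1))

Enumerate valuations to refute Γ ⊢ Δ:
  v=000: Γ:[] Δ:[((p1 → p2) → (p2 → p1))=T] refutes=False
  v=001: Γ:[] Δ:[((p1 → p2) → (p2 → p1))=F] refutes=True  ← countermodel

Result: NO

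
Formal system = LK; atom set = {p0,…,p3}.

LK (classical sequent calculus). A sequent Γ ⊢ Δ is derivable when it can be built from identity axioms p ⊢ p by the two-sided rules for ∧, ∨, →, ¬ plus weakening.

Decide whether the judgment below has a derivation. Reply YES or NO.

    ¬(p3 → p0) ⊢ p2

Enumerate valuations to refute Γ ⊢ Δ:
  v=0000: Γ:[¬(p3 → p0)=F] Δ:[p2=F] refutes=False
  v=0001: Γ:[¬(p3 → p0)=T] Δ:[p2=F] refutes=True  ← countermodel

Result: NO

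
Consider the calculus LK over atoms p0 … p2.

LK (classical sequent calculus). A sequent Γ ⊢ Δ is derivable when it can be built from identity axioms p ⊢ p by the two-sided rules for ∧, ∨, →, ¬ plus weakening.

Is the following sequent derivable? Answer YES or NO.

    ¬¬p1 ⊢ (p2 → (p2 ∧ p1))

Derivation (root first):
[→R] ¬¬p1 ⊢ (p2 → (p2 ∧ p1))
  [∧R] ¬¬p1, p2 ⊢ (p2 ∧ p1)
    [Ax] p2 ⊢ p2
    [¬L] ¬¬p1 ⊢ p1
      [¬R]  ⊢ p1, ¬p1
        [Ax] p1 ⊢ p1

Result: YES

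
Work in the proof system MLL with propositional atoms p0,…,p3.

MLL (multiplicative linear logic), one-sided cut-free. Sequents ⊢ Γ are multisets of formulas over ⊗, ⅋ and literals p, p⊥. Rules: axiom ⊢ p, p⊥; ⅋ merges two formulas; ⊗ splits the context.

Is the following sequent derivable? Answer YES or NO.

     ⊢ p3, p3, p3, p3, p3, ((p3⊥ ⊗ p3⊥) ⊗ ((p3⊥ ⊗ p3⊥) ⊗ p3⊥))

Proof tree:
[⊗]  ⊢ p3, p3, p3, p3, p3, ((p3⊥ ⊗ p3⊥) ⊗ ((p3⊥ ⊗ p3⊥) ⊗ p3⊥))
  [⊗]  ⊢ p3, p3, (p3⊥ ⊗ p3⊥)
    [Ax]  ⊢ p3, p3⊥
    [Ax]  ⊢ p3, p3⊥
  [⊗]  ⊢ p3, p3, p3, ((p3⊥ ⊗ p3⊥) ⊗ p3⊥)
    [⊗]  ⊢ p3, p3, (p3⊥ ⊗ p3⊥)
      [Ax]  ⊢ p3, p3⊥
      [Ax]  ⊢ p3, p3⊥
    [Ax]  ⊢ p3, p3⊥

Result: YES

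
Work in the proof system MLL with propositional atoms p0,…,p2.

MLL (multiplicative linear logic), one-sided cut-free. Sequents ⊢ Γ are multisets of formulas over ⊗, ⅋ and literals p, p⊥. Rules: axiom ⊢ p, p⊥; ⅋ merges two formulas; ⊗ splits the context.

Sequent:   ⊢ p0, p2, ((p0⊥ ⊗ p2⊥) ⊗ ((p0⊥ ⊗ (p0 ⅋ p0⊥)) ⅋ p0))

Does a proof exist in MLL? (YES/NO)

Derivation (root first):
[⊗]  ⊢ p0, p2, ((p0⊥ ⊗ p2⊥) ⊗ ((p0⊥ ⊗ (p0 ⅋ p0⊥)) ⅋ p0))
  [⊗]  ⊢ p0, p2, (p0⊥ ⊗ p2⊥)
    [Ax]  ⊢ p0, p0⊥
    [Ax]  ⊢ p2, p2⊥
  [⅋]  ⊢ ((p0⊥ ⊗ (p0 ⅋ p0⊥)) ⅋ p0)
    [⊗]  ⊢ p0, (p0⊥ ⊗ (p0 ⅋ p0⊥))
      [Ax]  ⊢ p0, p0⊥
      [⅋]  ⊢ (p0 ⅋ p0⊥)
        [Ax]  ⊢ p0, p0⊥

Result: YES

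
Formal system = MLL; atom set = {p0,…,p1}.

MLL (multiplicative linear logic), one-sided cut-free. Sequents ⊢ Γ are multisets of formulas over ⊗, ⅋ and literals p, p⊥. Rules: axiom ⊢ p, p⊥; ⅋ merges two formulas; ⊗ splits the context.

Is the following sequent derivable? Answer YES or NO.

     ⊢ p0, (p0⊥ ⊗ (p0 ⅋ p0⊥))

Derivation (root first):
[⊗]  ⊢ p0, (p0⊥ ⊗ (p0 ⅋ p0⊥))
  [Ax]  ⊢ p0, p0⊥
  [⅋]  ⊢ (p0 ⅋ p0⊥)
    [Ax]  ⊢ p0, p0⊥

Result: YES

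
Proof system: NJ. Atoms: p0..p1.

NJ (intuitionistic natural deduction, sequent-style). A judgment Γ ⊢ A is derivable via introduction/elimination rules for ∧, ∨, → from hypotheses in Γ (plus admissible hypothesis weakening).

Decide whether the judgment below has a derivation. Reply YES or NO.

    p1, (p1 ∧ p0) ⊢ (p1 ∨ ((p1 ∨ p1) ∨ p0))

Derivation (root first):
[∨I₂] p1, (p1 ∧ p0) ⊢ (p1 ∨ ((p1 ∨ p1) ∨ p0))
  [Wk] p1, (p1 ∧ p0) ⊢ ((p1 ∨ p1) ∨ p0)
    [∨I₁] p1 ⊢ ((p1 ∨ p1) ∨ p0)
      [∨I₂] p1 ⊢ (p1 ∨ p1)
        [Ax] p1 ⊢ p1

Result: YES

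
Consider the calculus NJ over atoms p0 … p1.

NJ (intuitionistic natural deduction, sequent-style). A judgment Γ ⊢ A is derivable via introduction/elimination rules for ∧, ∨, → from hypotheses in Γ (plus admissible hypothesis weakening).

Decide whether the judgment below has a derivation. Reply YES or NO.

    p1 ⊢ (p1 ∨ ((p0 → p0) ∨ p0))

Derivation trace:
[∨I₂] p1 ⊢ (p1 ∨ ((p0 → p0) ∨ p0))
  [∨I₁] p1 ⊢ ((p0 → p0) ∨ p0)
    [Wk] p1 ⊢ (p0 → p0)
      [→I]  ⊢ (p0 → p0)
        [Ax] p0 ⊢ p0

Result: YES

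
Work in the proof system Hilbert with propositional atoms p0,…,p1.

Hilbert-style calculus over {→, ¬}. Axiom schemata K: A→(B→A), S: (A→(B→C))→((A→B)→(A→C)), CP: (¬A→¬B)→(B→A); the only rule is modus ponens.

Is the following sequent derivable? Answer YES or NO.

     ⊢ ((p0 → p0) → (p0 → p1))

Search for a countermodel by truth-table:
  v=00: Γ:[] Δ:[((p0 → p0) → (p0 → p1))=T] refutes=False
  v=01: Γ:[] Δ:[((p0 → p0) → (p0 → p1))=T] refutes=False
  v=10: Γ:[] Δ:[((p0 → p0) → (p0 → p1))=F] refutes=True  ← countermodel

Result: NO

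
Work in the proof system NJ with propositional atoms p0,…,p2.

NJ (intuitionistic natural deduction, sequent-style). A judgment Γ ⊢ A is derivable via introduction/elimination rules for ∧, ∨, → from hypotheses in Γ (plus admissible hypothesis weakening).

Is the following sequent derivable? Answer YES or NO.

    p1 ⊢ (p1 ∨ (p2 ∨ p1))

Derivation trace:
[∨I₂] p1 ⊢ (p1 ∨ (p2 ∨ p1))
  [∨I₂] p1 ⊢ (p2 ∨ p1)
    [Ax] p1 ⊢ p1

Result: YES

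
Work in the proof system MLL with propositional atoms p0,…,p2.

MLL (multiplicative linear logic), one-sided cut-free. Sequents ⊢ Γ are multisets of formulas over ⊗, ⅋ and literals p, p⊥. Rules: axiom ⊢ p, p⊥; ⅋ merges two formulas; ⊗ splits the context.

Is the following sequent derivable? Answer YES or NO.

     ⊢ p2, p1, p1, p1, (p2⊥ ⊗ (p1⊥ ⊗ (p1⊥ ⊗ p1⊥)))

Derivation (root first):
[⊗]  ⊢ p2, p1, p1, p1, (p2⊥ ⊗ (p1⊥ ⊗ (p1⊥ ⊗ p1⊥)))
  [Ax]  ⊢ p2, p2⊥
  [⊗]  ⊢ p1, p1, p1, (p1⊥ ⊗ (p1⊥ ⊗ p1⊥))
    [Ax]  ⊢ p1, p1⊥
    [⊗]  ⊢ p1, p1, (p1⊥ ⊗ p1⊥)
      [Ax]  ⊢ p1, p1⊥
      [Ax]  ⊢ p1, p1⊥

Result: YES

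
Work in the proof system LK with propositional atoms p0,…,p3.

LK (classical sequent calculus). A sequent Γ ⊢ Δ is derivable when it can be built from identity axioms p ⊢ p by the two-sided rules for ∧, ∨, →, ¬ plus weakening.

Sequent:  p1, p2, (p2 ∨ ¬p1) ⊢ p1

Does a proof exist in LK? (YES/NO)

Derivation (root first):
[∨L] p1, p2, (p2 ∨ ¬p1) ⊢ p1
  [WL] p1, p2 ⊢ p1
    [Ax] p1 ⊢ p1
  [¬L] p1, p2, ¬p1 ⊢ 
    [WL] p1, p2 ⊢ p1
      [Ax] p1 ⊢ p1

Result: YES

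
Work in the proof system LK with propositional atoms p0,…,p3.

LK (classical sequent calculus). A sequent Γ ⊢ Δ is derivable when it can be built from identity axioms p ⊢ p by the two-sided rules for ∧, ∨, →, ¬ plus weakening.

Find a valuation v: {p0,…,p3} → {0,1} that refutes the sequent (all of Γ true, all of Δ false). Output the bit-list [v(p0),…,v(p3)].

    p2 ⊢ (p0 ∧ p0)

Enumerate valuations to refute Γ ⊢ Δ:
  v=0000: Γ:[p2=F] Δ:[(p0 ∧ p0)=F] refutes=False
  v=0001: Γ:[p2=F] Δ:[(p0 ∧ p0)=F] refutes=False
  v=0010: Γ:[p2=T] Δ:[(p0 ∧ p0)=F] refutes=True  ← countermodel

Result: [0, 0, 1, 0]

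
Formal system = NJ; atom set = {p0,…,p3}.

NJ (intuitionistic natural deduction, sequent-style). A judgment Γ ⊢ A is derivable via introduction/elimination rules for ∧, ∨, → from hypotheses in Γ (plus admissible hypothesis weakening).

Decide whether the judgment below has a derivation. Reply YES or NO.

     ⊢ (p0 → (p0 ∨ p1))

Derivation trace:
[→I]  ⊢ (p0 → (p0 ∨ p1))
  [∨I₁] p0 ⊢ (p0 ∨ p1)
    [Ax] p0 ⊢ p0

Result: YES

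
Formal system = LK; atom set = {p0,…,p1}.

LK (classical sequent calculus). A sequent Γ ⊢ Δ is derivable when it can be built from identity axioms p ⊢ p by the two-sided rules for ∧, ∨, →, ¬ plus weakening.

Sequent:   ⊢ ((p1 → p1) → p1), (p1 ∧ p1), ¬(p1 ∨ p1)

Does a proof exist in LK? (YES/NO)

Derivation trace:
[¬R]  ⊢ ((p1 → p1) → p1), (p1 ∧ p1), ¬(p1 ∨ p1)
  [∨L] (p1 ∨ p1) ⊢ ((p1 → p1) → p1), (p1 ∧ p1)
    [∧R] p1 ⊢ (p1 ∧ p1)
      [Ax] p1 ⊢ p1
      [Ax] p1 ⊢ p1
    [→R] p1 ⊢ ((p1 → p1) → p1)
      [→L] p1, (p1 → p1) ⊢ p1
        [Ax] p1 ⊢ p1
        [Ax] p1 ⊢ p1

Result: YES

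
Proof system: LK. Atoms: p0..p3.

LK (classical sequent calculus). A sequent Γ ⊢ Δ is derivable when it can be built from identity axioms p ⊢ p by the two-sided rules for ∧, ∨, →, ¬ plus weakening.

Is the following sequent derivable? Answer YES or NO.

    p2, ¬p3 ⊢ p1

Enumerate valuations to refute Γ ⊢ Δ:
  v=0000: Γ:[p2=F, ¬p3=T] Δ:[p1=F] refutes=False
  v=0001: Γ:[p2=F, ¬p3=F] Δ:[p1=F] refutes=False
  v=0010: Γ:[p2=T, ¬p3=T] Δ:[p1=F] refutes=True  ← countermodel

Result: NO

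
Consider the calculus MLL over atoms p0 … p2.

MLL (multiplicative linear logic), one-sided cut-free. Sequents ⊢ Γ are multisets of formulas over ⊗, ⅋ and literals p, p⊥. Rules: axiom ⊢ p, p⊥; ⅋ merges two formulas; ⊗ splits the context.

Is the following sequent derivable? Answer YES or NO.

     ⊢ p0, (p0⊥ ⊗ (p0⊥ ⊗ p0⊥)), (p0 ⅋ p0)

Proof tree:
[⅋]  ⊢ p0, (p0⊥ ⊗ (p0⊥ ⊗ p0⊥)), (p0 ⅋ p0)
  [⊗]  ⊢ p0, p0, p0, (p0⊥ ⊗ (p0⊥ ⊗ p0⊥))
    [Ax]  ⊢ p0, p0⊥
    [⊗]  ⊢ p0, p0, (p0⊥ ⊗ p0⊥)
      [Ax]  ⊢ p0, p0⊥
      [Ax]  ⊢ p0, p0⊥

Result: YES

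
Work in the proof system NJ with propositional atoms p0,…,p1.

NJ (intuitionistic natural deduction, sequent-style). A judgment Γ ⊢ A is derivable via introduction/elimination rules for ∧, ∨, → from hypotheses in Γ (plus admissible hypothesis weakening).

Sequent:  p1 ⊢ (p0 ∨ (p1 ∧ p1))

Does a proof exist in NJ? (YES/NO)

Proof tree:
[∨I₂] p1 ⊢ (p0 ∨ (p1 ∧ p1))
  [∧I] p1 ⊢ (p1 ∧ p1)
    [Ax] p1 ⊢ p1
    [Ax] p1 ⊢ p1

Result: YES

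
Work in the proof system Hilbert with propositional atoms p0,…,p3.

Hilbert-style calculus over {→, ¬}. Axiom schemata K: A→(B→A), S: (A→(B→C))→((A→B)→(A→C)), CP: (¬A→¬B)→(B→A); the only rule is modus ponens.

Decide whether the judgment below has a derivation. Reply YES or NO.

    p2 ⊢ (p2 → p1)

Enumerate valuations to refute Γ ⊢ Δ:
  v=0000: Γ:[p2=F] Δ:[(p2 → p1)=T] refutes=False
  v=0001: Γ:[p2=F] Δ:[(p2 → p1)=T] refutes=False
  v=0010: Γ:[p2=T] Δ:[(p2 → p1)=F] refutes=True  ← countermodel

Result: NO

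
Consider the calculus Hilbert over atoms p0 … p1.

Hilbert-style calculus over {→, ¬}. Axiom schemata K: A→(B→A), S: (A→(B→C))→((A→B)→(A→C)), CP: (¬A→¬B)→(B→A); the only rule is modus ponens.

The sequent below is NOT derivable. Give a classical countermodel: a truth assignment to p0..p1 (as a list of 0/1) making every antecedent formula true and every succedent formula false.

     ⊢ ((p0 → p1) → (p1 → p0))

Truth-table refutation:
  v=00: Γ:[] Δ:[((p0 → p1) → (p1 → p0))=T] refutes=False
  v=01: Γ:[] Δ:[((p0 → p1) → (p1 → p0))=F] refutes=True  ← countermodel

Result: [0, 1]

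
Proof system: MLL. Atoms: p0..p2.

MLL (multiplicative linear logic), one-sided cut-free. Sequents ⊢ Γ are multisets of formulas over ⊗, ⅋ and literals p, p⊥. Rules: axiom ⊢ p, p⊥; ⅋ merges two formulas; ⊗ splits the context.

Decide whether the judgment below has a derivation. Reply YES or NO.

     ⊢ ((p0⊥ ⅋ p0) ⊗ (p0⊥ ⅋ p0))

Derivation trace:
[⊗]  ⊢ ((p0⊥ ⅋ p0) ⊗ (p0⊥ ⅋ p0))
  [⅋]  ⊢ (p0⊥ ⅋ p0)
    [Ax]  ⊢ p0, p0⊥
  [⅋]  ⊢ (p0⊥ ⅋ p0)
    [Ax]  ⊢ p0, p0⊥

Result: YES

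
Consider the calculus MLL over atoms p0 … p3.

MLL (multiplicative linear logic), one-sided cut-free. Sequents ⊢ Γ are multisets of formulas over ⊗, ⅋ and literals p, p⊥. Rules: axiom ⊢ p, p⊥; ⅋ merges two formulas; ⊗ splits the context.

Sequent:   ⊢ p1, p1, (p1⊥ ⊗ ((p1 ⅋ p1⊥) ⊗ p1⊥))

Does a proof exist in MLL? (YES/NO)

Proof tree:
[⊗]  ⊢ p1, p1, (p1⊥ ⊗ ((p1 ⅋ p1⊥) ⊗ p1⊥))
  [Ax]  ⊢ p1, p1⊥
  [⊗]  ⊢ p1, ((p1 ⅋ p1⊥) ⊗ p1⊥)
    [⅋]  ⊢ (p1 ⅋ p1⊥)
      [Ax]  ⊢ p1, p1⊥
    [Ax]  ⊢ p1, p1⊥

Result: YES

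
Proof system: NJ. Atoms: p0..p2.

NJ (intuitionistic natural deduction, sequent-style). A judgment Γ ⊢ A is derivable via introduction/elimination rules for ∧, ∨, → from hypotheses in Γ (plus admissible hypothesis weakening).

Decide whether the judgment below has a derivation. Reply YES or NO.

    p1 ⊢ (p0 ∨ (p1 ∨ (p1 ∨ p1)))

Derivation trace:
[∨I₂] p1 ⊢ (p0 ∨ (p1 ∨ (p1 ∨ p1)))
  [∨I₂] p1 ⊢ (p1 ∨ (p1 ∨ p1))
    [∨I₂] p1 ⊢ (p1 ∨ p1)
      [Ax] p1 ⊢ p1

Result: YES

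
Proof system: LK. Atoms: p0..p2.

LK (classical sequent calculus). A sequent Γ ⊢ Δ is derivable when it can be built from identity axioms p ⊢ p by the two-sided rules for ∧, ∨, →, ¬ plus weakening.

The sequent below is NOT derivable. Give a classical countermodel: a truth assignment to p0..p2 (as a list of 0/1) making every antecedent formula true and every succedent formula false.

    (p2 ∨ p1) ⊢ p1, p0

Truth-table refutation:
  v=000: Γ:[(p2 ∨ p1)=F] Δ:[p1=F, p0=F] refutes=False
  v=001: Γ:[(p2 ∨ p1)=T] Δ:[p1=F, p0=F] refutes=True  ← countermodel

Result: [0, 0, 1]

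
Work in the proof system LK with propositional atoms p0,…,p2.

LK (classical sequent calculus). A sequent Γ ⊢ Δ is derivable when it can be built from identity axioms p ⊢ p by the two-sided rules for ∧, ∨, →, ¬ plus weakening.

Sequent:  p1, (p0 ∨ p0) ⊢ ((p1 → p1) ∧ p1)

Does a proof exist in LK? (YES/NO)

Derivation trace:
[∧R] p1, (p0 ∨ p0) ⊢ ((p1 → p1) ∧ p1)
  [→R] (p0 ∨ p0) ⊢ (p1 → p1)
    [∨L] p1, (p0 ∨ p0) ⊢ p1
      [WL] p1, p0 ⊢ p1
        [Ax] p1 ⊢ p1
      [WL] p1, p0 ⊢ p1
        [Ax] p1 ⊢ p1
  [Ax] p1 ⊢ p1

Result: YES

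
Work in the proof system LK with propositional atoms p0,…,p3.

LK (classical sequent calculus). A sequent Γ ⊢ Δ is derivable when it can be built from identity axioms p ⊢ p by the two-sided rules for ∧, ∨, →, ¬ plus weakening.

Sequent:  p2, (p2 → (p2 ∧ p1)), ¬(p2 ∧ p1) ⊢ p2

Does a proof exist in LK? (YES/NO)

Proof tree:
[¬L] p2, (p2 → (p2 ∧ p1)), ¬(p2 ∧ p1) ⊢ p2
  [→L] p2, (p2 → (p2 ∧ p1)) ⊢ p2, (p2 ∧ p1)
    [WR] p2 ⊢ p2, p2
      [Ax] p2 ⊢ p2
    [∧L] (p2 ∧ p1) ⊢ (p2 ∧ p1)
      [∧R] p1, p2 ⊢ (p2 ∧ p1)
        [Ax] p2 ⊢ p2
        [Ax] p1 ⊢ p1

Result: YES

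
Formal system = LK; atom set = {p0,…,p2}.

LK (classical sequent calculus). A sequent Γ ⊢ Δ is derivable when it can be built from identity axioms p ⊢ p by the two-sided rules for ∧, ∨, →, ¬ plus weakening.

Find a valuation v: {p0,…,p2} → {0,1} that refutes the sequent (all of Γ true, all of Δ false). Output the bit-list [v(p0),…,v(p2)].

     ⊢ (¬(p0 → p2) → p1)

Truth-table refutation:
  v=000: Γ:[] Δ:[(¬(p0 → p2) → p1)=T] refutes=False
  v=001: Γ:[] Δ:[(¬(p0 → p2) → p1)=T] refutes=False
  v=010: Γ:[] Δ:[(¬(p0 → p2) → p1)=T] refutes=False
  v=011: Γ:[] Δ:[(¬(p0 → p2) → p1)=T] refutes=False
  v=100: Γ:[] Δ:[(¬(p0 → p2) → p1)=F] refutes=True  ← countermodel

Result: [1, 0, 0]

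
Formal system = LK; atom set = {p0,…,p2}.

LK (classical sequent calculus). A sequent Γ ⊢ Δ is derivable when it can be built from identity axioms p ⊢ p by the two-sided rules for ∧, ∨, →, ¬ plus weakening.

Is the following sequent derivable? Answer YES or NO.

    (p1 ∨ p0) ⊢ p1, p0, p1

Proof tree:
[WR] (p1 ∨ p0) ⊢ p1, p0, p1
  [∨L] (p1 ∨ p0) ⊢ p1, p0
    [Ax] p1 ⊢ p1
    [Ax] p0 ⊢ p0

Result: YES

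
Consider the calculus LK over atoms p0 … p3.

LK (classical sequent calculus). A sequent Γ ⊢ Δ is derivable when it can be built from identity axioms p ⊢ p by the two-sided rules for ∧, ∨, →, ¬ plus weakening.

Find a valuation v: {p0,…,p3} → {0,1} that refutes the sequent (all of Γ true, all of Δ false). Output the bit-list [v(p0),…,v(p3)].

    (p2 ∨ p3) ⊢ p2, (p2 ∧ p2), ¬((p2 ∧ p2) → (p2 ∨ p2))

Truth-table refutation:
  v=0000: Γ:[(p2 ∨ p3)=F] Δ:[p2=F, (p2 ∧ p2)=F, ¬((p2 ∧ p2) → (p2 ∨ p2))=F] refutes=False
  v=0001: Γ:[(p2 ∨ p3)=T] Δ:[p2=F, (p2 ∧ p2)=F, ¬((p2 ∧ p2) → (p2 ∨ p2))=F] refutes=True  ← countermodel

Result: [0, 0, 0, 1]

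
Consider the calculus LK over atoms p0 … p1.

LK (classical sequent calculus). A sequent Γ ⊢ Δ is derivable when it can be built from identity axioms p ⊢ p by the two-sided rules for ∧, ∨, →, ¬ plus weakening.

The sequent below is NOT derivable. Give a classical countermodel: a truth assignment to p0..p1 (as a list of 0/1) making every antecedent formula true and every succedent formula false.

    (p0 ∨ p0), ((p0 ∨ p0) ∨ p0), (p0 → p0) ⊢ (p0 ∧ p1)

Truth-table refutation:
  v=00: Γ:[(p0 ∨ p0)=F, ((p0 ∨ p0) ∨ p0)=F, (p0 → p0)=T] Δ:[(p0 ∧ p1)=F] refutes=False
  v=01: Γ:[(p0 ∨ p0)=F, ((p0 ∨ p0) ∨ p0)=F, (p0 → p0)=T] Δ:[(p0 ∧ p1)=F] refutes=False
  v=10: Γ:[(p0 ∨ p0)=T, ((p0 ∨ p0) ∨ p0)=T, (p0 → p0)=T] Δ:[(p0 ∧ p1)=F] refutes=True  ← countermodel

Result: [1, 0]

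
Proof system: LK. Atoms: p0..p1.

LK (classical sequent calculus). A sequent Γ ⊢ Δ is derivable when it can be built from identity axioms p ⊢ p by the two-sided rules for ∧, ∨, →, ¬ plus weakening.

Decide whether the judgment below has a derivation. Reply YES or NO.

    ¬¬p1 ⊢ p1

Proof tree:
[¬L] ¬¬p1 ⊢ p1
  [¬R]  ⊢ p1, ¬p1
    [Ax] p1 ⊢ p1

Result: YES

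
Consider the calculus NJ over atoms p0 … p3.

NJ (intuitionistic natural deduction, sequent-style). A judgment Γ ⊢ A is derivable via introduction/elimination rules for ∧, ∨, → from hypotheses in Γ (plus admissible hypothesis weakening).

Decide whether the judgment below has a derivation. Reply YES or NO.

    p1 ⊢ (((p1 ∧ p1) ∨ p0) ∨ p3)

Derivation trace:
[∨I₁] p1 ⊢ (((p1 ∧ p1) ∨ p0) ∨ p3)
  [∨I₁] p1 ⊢ ((p1 ∧ p1) ∨ p0)
    [∧I] p1 ⊢ (p1 ∧ p1)
      [Ax] p1 ⊢ p1
      [Ax] p1 ⊢ p1

Result: YES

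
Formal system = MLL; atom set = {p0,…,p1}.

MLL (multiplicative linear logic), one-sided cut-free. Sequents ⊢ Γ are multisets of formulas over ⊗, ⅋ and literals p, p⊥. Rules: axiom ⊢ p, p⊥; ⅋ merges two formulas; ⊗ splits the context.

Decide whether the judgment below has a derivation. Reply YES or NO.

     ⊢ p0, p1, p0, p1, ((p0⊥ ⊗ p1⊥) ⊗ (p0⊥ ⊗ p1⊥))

Derivation trace:
[⊗]  ⊢ p0, p1, p0, p1, ((p0⊥ ⊗ p1⊥) ⊗ (p0⊥ ⊗ p1⊥))
  [⊗]  ⊢ p0, p1, (p0⊥ ⊗ p1⊥)
    [Ax]  ⊢ p0, p0⊥
    [Ax]  ⊢ p1, p1⊥
  [⊗]  ⊢ p0, p1, (p0⊥ ⊗ p1⊥)
    [Ax]  ⊢ p0, p0⊥
    [Ax]  ⊢ p1, p1⊥

Result: YES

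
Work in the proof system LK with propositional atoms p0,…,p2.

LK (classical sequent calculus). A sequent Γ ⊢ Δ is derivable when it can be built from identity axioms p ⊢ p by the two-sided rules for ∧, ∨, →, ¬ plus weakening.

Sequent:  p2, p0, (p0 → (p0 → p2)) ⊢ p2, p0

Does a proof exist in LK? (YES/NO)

Proof tree:
[→L] p2, p0, (p0 → (p0 → p2)) ⊢ p2, p0
  [Ax] p0 ⊢ p0
  [→L] p2, (p0 → p2) ⊢ p2, p0
    [WL] p2, p2 ⊢ p2, p0
      [WR] p2 ⊢ p2, p0
        [Ax] p2 ⊢ p2
    [WR] p2 ⊢ p2, p0
      [Ax] p2 ⊢ p2

Result: YES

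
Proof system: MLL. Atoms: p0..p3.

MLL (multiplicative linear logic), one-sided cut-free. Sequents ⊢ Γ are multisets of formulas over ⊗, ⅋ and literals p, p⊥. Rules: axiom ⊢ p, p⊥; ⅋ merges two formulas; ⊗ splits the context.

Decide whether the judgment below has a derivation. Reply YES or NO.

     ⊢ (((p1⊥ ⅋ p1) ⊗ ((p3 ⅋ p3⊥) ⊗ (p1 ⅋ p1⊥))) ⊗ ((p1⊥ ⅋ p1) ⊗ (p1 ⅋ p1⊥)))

Proof tree:
[⊗]  ⊢ (((p1⊥ ⅋ p1) ⊗ ((p3 ⅋ p3⊥) ⊗ (p1 ⅋ p1⊥))) ⊗ ((p1⊥ ⅋ p1) ⊗ (p1 ⅋ p1⊥)))
  [⊗]  ⊢ ((p1⊥ ⅋ p1) ⊗ ((p3 ⅋ p3⊥) ⊗ (p1 ⅋ p1⊥)))
    [⅋]  ⊢ (p1⊥ ⅋ p1)
      [Ax]  ⊢ p1, p1⊥
    [⊗]  ⊢ ((p3 ⅋ p3⊥) ⊗ (p1 ⅋ p1⊥))
      [⅋]  ⊢ (p3 ⅋ p3⊥)
        [Ax]  ⊢ p3, p3⊥
      [⅋]  ⊢ (p1 ⅋ p1⊥)
        [Ax]  ⊢ p1, p1⊥
  [⊗]  ⊢ ((p1⊥ ⅋ p1) ⊗ (p1 ⅋ p1⊥))
    [⅋]  ⊢ (p1⊥ ⅋ p1)
      [Ax]  ⊢ p1, p1⊥
    [⅋]  ⊢ (p1 ⅋ p1⊥)
      [Ax]  ⊢ p1, p1⊥

Result: YES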